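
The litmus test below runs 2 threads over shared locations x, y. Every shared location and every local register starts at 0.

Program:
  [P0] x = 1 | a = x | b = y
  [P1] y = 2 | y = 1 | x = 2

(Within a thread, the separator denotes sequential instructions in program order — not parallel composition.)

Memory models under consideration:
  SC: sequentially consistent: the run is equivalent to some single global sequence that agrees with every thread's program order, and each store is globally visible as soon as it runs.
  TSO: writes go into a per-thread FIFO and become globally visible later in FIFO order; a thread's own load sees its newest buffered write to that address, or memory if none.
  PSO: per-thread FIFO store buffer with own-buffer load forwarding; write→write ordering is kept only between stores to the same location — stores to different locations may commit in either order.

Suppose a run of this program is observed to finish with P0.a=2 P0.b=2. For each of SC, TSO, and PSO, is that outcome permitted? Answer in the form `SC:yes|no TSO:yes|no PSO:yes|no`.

SC:no TSO:no PSO:yes

outcome vector order: (P0.a,P0.b)
[SC] allowed = {<1 0> <1 1> <1 2> <2 1>}
[TSO] allowed = {<1 0> <1 1> <1 2> <2 1>}
[PSO] allowed = {<1 0> <1 1> <1 2> <2 0> <2 1> <2 2>}
target <2 2> ∈ {PSO}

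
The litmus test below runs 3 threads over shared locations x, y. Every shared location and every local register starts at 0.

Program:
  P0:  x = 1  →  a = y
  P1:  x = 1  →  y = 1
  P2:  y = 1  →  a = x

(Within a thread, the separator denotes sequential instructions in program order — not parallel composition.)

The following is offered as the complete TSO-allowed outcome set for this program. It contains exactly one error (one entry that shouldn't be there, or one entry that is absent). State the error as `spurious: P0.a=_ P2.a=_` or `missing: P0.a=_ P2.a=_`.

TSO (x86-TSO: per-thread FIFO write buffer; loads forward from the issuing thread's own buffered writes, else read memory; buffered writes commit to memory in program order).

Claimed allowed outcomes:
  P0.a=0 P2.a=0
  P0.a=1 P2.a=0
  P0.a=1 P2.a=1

missing: P0.a=0 P2.a=1

outcome vector order: (P0.a,P2.a)
TSO: 4 outcomes — {00 01 10 11}
TSO∖claimed = {01}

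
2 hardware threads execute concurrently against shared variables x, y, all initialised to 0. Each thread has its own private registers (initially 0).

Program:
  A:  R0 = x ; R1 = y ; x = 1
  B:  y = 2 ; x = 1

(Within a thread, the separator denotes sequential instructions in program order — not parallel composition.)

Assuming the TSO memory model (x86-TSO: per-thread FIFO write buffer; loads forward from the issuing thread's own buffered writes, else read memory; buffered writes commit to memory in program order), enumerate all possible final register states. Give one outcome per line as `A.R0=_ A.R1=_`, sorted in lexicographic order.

A.R0=0 A.R1=0
A.R0=0 A.R1=2
A.R0=1 A.R1=2

outcome vector order: (A.R0,A.R1)
|TSO outcomes| = 3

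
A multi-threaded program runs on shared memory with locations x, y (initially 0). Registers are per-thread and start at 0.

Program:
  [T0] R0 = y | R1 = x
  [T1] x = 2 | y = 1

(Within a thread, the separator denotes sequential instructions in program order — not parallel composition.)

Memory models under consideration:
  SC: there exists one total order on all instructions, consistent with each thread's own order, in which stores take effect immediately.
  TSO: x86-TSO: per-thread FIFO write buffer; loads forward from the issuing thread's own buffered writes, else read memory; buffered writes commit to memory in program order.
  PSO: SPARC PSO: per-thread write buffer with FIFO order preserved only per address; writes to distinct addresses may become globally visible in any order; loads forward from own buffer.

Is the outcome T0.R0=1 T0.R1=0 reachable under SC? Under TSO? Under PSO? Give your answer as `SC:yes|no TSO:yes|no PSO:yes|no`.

SC:no TSO:no PSO:yes

outcome vector order: (T0.R0,T0.R1)
under SC → 0/0; 0/2; 1/2
under TSO → 0/0; 0/2; 1/2
under PSO → 0/0; 0/2; 1/0; 1/2
target 1/0 ∈ {PSO}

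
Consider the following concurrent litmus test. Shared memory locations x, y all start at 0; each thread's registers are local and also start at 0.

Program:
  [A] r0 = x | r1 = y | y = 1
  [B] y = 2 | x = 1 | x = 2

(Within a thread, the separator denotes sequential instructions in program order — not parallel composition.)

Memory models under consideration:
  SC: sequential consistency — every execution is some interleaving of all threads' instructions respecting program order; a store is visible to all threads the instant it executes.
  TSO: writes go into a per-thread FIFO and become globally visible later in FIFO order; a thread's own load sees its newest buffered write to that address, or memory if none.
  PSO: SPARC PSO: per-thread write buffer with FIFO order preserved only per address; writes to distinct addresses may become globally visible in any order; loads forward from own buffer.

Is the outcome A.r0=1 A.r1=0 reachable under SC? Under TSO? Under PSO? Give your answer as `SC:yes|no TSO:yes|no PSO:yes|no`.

outcome vector order: (A.r0,A.r1)
[SC] allowed = {00 02 12 22}
[TSO] allowed = {00 02 12 22}
[PSO] allowed = {00 02 10 12 20 22}
target 10 ∈ {PSO}

SC:no TSO:no PSO:yes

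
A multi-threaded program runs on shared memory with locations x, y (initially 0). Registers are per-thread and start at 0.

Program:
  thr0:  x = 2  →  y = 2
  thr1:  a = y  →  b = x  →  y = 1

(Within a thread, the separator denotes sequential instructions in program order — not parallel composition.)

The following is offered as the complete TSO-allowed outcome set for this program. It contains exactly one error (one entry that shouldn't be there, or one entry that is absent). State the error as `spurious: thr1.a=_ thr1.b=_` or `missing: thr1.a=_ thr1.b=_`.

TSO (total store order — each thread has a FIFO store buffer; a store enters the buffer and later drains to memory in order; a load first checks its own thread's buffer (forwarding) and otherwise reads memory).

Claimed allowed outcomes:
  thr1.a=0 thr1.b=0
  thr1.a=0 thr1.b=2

outcome vector order: (thr1.a,thr1.b)
TSO (3): 0/0, 0/2, 2/2
TSO∖claimed = {2/2}

missing: thr1.a=2 thr1.b=2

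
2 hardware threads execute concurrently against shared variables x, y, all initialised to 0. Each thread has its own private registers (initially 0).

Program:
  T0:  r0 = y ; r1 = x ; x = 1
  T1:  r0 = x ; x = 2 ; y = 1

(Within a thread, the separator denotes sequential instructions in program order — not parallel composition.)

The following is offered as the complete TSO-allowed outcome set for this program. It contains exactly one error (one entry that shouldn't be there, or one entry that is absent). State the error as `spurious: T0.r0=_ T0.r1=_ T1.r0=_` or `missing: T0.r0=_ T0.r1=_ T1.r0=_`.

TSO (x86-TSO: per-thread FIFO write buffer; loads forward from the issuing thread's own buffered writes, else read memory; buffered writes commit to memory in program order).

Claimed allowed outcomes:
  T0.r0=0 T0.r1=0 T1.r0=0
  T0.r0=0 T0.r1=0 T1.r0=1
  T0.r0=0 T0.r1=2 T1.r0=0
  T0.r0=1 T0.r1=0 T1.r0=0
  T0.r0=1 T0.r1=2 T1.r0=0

outcome vector order: (T0.r0,T0.r1,T1.r0)
under TSO → <0 0 0>, <0 0 1>, <0 2 0>, <1 2 0>
claimed∖TSO = {<1 0 0>}

spurious: T0.r0=1 T0.r1=0 T1.r0=0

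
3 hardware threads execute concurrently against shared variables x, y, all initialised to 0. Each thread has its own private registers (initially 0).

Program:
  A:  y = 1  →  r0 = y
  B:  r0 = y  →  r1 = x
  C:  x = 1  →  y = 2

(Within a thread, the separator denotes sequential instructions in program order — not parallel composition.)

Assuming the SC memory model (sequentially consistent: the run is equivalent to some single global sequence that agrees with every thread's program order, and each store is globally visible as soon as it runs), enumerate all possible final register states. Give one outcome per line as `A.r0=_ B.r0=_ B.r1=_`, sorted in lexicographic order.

A.r0=1 B.r0=0 B.r1=0
A.r0=1 B.r0=0 B.r1=1
A.r0=1 B.r0=1 B.r1=0
A.r0=1 B.r0=1 B.r1=1
A.r0=1 B.r0=2 B.r1=1
A.r0=2 B.r0=0 B.r1=0
A.r0=2 B.r0=0 B.r1=1
A.r0=2 B.r0=1 B.r1=0
A.r0=2 B.r0=1 B.r1=1
A.r0=2 B.r0=2 B.r1=1

outcome vector order: (A.r0,B.r0,B.r1)
|SC outcomes| = 10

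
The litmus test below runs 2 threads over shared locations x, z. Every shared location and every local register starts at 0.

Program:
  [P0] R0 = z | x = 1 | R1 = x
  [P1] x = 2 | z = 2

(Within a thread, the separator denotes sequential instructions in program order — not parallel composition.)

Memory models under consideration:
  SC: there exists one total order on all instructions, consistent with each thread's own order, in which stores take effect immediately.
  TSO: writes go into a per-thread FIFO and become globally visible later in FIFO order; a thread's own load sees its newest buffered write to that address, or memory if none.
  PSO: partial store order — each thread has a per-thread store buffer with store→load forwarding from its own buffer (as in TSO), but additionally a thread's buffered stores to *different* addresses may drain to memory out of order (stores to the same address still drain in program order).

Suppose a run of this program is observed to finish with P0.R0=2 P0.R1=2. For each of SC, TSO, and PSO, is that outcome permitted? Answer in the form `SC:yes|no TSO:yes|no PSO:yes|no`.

SC:no TSO:no PSO:yes

outcome vector order: (P0.R0,P0.R1)
[SC] allowed = {0/1; 0/2; 2/1}
[TSO] allowed = {0/1; 0/2; 2/1}
[PSO] allowed = {0/1; 0/2; 2/1; 2/2}
target 2/2 ∈ {PSO}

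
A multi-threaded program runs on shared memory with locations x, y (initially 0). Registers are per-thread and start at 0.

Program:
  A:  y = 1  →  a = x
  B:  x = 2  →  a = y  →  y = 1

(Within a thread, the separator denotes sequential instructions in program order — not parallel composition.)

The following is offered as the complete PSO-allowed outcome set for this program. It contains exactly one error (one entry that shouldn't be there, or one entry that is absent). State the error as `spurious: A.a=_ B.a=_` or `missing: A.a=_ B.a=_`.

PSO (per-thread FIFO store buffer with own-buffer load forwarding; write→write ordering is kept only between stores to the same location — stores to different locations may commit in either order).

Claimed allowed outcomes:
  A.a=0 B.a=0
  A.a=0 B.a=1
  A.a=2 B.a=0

outcome vector order: (A.a,B.a)
under PSO → (0,0) (0,1) (2,0) (2,1)
PSO∖claimed = {(2,1)}

missing: A.a=2 B.a=1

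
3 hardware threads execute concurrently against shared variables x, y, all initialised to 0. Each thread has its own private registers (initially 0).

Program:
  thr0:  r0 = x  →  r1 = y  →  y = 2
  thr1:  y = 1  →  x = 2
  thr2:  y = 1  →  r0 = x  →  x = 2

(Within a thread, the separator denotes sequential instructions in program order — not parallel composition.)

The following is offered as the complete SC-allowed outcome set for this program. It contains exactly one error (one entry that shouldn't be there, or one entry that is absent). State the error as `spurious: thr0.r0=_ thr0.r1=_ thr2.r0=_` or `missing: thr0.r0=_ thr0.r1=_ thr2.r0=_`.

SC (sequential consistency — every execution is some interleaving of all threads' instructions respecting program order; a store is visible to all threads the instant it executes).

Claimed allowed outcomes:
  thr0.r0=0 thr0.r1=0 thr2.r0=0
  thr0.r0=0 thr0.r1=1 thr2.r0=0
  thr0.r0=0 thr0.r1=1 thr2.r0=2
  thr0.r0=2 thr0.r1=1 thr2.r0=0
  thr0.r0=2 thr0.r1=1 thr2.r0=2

missing: thr0.r0=0 thr0.r1=0 thr2.r0=2

outcome vector order: (thr0.r0,thr0.r1,thr2.r0)
SC (6): (0,0,0); (0,0,2); (0,1,0); (0,1,2); (2,1,0); (2,1,2)
SC∖claimed = {(0,0,2)}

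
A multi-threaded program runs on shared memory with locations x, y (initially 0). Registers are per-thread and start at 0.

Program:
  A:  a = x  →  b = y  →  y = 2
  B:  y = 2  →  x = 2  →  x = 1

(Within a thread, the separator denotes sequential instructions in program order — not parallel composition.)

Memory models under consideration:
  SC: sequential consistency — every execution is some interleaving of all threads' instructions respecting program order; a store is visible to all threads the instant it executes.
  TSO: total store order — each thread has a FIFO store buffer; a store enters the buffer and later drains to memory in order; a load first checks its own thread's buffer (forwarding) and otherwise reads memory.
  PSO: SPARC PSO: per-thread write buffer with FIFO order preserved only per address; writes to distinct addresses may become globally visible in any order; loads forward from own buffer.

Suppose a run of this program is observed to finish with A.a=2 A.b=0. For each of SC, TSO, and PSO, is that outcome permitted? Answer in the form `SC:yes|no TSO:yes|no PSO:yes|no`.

outcome vector order: (A.a,A.b)
under SC → 00, 02, 12, 22
under TSO → 00, 02, 12, 22
under PSO → 00, 02, 10, 12, 20, 22
target 20 ∈ {PSO}

SC:no TSO:no PSO:yes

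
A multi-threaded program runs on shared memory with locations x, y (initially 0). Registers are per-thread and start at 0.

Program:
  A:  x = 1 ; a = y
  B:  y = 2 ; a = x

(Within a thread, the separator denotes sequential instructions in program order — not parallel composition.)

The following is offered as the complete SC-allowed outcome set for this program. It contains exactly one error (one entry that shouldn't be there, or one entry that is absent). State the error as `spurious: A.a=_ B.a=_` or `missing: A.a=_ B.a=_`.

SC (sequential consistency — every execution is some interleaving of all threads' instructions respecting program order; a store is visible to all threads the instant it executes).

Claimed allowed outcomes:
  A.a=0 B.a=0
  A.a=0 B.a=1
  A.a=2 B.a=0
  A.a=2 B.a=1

spurious: A.a=0 B.a=0

outcome vector order: (A.a,B.a)
SC: 3 outcomes — {01; 20; 21}
claimed∖SC = {00}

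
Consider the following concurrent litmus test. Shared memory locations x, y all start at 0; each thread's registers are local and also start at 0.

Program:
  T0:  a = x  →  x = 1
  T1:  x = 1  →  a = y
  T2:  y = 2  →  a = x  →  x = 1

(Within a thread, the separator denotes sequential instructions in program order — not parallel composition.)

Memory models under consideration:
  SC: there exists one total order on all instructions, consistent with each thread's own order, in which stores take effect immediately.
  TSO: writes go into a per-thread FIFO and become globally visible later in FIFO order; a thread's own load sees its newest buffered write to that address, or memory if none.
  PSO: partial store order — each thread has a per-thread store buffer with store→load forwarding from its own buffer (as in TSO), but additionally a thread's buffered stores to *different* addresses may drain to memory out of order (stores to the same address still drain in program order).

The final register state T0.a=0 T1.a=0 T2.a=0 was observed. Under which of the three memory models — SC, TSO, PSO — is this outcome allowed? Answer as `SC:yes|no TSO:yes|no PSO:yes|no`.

SC:no TSO:yes PSO:yes

outcome vector order: (T0.a,T1.a,T2.a)
[SC] allowed = {(0,0,1); (0,2,0); (0,2,1); (1,0,1); (1,2,0); (1,2,1)}
[TSO] allowed = {(0,0,0); (0,0,1); (0,2,0); (0,2,1); (1,0,0); (1,0,1); (1,2,0); (1,2,1)}
[PSO] allowed = {(0,0,0); (0,0,1); (0,2,0); (0,2,1); (1,0,0); (1,0,1); (1,2,0); (1,2,1)}
target (0,0,0) ∈ {TSO,PSO}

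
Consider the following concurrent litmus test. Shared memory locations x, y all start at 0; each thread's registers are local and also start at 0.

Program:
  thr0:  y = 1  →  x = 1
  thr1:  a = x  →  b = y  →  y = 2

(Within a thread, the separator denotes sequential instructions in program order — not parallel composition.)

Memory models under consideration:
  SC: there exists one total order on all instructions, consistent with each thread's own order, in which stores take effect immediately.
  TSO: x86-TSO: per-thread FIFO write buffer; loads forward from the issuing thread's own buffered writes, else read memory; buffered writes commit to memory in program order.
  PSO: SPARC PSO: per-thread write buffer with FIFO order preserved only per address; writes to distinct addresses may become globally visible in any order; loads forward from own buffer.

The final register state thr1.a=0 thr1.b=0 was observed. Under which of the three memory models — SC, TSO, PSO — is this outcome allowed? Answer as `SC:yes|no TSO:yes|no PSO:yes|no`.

outcome vector order: (thr1.a,thr1.b)
under SC → 00, 01, 11
under TSO → 00, 01, 11
under PSO → 00, 01, 10, 11
target 00 ∈ {SC,TSO,PSO}

SC:yes TSO:yes PSO:yes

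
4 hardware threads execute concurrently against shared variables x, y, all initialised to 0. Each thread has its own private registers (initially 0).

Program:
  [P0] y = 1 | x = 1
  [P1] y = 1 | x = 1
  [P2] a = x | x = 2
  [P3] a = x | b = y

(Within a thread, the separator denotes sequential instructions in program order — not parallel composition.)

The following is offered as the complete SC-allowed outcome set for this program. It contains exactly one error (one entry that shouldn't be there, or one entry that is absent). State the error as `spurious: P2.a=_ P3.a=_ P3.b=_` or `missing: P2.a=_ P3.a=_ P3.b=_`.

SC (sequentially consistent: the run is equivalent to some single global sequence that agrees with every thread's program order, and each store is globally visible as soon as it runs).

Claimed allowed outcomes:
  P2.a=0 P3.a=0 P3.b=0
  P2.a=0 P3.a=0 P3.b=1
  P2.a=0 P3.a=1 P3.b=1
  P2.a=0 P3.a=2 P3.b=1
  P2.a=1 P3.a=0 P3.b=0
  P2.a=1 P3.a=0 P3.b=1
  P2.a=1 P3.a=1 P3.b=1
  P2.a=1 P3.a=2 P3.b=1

missing: P2.a=0 P3.a=2 P3.b=0

outcome vector order: (P2.a,P3.a,P3.b)
SC: 9 outcomes — {000, 001, 011, 020, 021, 100, 101, 111, 121}
SC∖claimed = {020}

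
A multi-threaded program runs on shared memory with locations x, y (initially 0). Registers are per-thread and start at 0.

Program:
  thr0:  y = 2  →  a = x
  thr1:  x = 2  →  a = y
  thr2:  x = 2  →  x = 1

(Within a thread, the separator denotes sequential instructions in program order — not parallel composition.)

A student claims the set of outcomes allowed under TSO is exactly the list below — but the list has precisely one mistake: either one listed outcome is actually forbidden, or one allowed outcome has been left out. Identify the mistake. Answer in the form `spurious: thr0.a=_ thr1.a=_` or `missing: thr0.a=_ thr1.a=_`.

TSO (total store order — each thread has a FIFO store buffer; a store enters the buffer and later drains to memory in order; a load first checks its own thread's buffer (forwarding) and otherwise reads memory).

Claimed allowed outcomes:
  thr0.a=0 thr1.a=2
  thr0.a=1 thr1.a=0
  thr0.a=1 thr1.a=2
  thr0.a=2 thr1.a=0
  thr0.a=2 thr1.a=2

missing: thr0.a=0 thr1.a=0

outcome vector order: (thr0.a,thr1.a)
under TSO → 00, 02, 10, 12, 20, 22
TSO∖claimed = {00}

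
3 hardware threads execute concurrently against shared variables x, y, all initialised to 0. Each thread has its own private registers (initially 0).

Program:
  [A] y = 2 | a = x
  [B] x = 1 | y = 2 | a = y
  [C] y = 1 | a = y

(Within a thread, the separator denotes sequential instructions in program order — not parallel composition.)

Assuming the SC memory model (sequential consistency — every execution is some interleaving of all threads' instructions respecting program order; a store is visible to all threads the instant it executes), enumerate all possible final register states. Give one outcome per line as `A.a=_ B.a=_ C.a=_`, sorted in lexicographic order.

outcome vector order: (A.a,B.a,C.a)
|SC outcomes| = 7

A.a=0 B.a=1 C.a=1
A.a=0 B.a=2 C.a=1
A.a=0 B.a=2 C.a=2
A.a=1 B.a=1 C.a=1
A.a=1 B.a=1 C.a=2
A.a=1 B.a=2 C.a=1
A.a=1 B.a=2 C.a=2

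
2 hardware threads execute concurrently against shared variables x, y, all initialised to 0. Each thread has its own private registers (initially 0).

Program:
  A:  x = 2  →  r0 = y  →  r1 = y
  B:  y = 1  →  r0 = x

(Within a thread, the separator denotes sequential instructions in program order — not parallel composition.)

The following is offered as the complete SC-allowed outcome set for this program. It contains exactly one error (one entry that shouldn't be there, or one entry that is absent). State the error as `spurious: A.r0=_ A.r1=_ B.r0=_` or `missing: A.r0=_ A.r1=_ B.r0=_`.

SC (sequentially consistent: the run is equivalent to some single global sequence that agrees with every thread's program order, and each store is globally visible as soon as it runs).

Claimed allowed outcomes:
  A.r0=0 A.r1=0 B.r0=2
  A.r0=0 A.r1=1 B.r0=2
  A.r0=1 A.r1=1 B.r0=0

outcome vector order: (A.r0,A.r1,B.r0)
SC (4): <0 0 2>, <0 1 2>, <1 1 0>, <1 1 2>
SC∖claimed = {<1 1 2>}

missing: A.r0=1 A.r1=1 B.r0=2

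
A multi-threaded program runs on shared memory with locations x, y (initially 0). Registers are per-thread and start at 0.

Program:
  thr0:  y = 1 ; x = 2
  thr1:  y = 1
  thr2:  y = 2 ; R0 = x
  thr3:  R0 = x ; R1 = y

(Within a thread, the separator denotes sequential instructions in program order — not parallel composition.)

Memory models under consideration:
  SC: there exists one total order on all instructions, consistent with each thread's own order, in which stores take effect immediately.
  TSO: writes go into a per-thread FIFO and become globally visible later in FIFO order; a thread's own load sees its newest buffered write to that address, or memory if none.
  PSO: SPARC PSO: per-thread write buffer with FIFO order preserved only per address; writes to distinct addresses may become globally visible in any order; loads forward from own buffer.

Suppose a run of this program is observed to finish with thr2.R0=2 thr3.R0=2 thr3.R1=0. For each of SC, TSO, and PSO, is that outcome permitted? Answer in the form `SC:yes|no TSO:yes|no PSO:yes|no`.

outcome vector order: (thr2.R0,thr3.R0,thr3.R1)
SC: 10 outcomes — {(0,0,0); (0,0,1); (0,0,2); (0,2,1); (0,2,2); (2,0,0); (2,0,1); (2,0,2); (2,2,1); (2,2,2)}
TSO: 10 outcomes — {(0,0,0); (0,0,1); (0,0,2); (0,2,1); (0,2,2); (2,0,0); (2,0,1); (2,0,2); (2,2,1); (2,2,2)}
PSO: 12 outcomes — {(0,0,0); (0,0,1); (0,0,2); (0,2,0); (0,2,1); (0,2,2); (2,0,0); (2,0,1); (2,0,2); (2,2,0); (2,2,1); (2,2,2)}
target (2,2,0) ∈ {PSO}

SC:no TSO:no PSO:yes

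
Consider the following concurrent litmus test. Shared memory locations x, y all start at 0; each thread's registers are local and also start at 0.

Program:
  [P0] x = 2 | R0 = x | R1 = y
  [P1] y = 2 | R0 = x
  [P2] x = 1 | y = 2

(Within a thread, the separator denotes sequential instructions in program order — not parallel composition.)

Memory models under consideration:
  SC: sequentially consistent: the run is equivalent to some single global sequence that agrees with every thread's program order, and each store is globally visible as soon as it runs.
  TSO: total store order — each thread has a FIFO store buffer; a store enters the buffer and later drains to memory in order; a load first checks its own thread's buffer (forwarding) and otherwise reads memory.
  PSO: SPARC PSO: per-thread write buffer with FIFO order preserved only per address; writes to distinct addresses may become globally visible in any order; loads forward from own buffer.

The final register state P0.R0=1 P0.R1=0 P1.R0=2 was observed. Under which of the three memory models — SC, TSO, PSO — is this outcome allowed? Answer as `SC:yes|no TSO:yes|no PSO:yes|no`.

outcome vector order: (P0.R0,P0.R1,P1.R0)
under SC → (1,0,1) (1,2,0) (1,2,1) (1,2,2) (2,0,1) (2,0,2) (2,2,0) (2,2,1) (2,2,2)
under TSO → (1,0,0) (1,0,1) (1,0,2) (1,2,0) (1,2,1) (1,2,2) (2,0,0) (2,0,1) (2,0,2) (2,2,0) (2,2,1) (2,2,2)
under PSO → (1,0,0) (1,0,1) (1,0,2) (1,2,0) (1,2,1) (1,2,2) (2,0,0) (2,0,1) (2,0,2) (2,2,0) (2,2,1) (2,2,2)
target (1,0,2) ∈ {TSO,PSO}

SC:no TSO:yes PSO:yes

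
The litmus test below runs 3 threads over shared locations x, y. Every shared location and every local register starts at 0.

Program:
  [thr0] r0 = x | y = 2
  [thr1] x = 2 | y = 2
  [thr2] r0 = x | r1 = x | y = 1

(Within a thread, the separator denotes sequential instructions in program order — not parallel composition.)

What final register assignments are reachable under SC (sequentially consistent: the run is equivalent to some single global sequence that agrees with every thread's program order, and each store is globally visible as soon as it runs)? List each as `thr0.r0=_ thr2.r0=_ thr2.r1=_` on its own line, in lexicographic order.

outcome vector order: (thr0.r0,thr2.r0,thr2.r1)
|SC outcomes| = 6

thr0.r0=0 thr2.r0=0 thr2.r1=0
thr0.r0=0 thr2.r0=0 thr2.r1=2
thr0.r0=0 thr2.r0=2 thr2.r1=2
thr0.r0=2 thr2.r0=0 thr2.r1=0
thr0.r0=2 thr2.r0=0 thr2.r1=2
thr0.r0=2 thr2.r0=2 thr2.r1=2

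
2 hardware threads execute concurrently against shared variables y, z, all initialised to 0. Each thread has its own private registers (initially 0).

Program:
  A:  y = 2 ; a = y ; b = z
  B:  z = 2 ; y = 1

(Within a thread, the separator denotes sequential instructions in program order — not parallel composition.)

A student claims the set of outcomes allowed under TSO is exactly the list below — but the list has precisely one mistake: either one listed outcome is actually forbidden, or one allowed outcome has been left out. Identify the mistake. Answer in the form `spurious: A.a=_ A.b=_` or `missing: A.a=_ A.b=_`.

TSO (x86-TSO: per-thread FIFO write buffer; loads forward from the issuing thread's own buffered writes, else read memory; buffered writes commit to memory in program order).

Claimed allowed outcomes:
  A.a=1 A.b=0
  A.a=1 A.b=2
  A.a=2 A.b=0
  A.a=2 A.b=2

spurious: A.a=1 A.b=0

outcome vector order: (A.a,A.b)
TSO: 3 outcomes — {(1,2), (2,0), (2,2)}
claimed∖TSO = {(1,0)}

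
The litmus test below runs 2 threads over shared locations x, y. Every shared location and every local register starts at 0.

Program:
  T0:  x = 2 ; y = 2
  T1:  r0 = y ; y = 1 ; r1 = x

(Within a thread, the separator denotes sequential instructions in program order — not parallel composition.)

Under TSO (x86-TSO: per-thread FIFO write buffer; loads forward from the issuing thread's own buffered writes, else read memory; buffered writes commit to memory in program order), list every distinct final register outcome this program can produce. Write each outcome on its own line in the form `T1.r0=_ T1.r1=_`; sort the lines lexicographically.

outcome vector order: (T1.r0,T1.r1)
|TSO outcomes| = 3

T1.r0=0 T1.r1=0
T1.r0=0 T1.r1=2
T1.r0=2 T1.r1=2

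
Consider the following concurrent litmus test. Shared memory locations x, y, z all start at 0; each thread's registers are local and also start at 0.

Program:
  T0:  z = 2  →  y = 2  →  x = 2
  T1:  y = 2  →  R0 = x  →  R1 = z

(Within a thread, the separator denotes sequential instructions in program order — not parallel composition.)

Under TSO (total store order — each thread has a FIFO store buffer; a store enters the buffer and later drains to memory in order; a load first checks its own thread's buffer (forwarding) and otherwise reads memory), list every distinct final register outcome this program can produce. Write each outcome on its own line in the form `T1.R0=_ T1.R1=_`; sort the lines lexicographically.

T1.R0=0 T1.R1=0
T1.R0=0 T1.R1=2
T1.R0=2 T1.R1=2

outcome vector order: (T1.R0,T1.R1)
|TSO outcomes| = 3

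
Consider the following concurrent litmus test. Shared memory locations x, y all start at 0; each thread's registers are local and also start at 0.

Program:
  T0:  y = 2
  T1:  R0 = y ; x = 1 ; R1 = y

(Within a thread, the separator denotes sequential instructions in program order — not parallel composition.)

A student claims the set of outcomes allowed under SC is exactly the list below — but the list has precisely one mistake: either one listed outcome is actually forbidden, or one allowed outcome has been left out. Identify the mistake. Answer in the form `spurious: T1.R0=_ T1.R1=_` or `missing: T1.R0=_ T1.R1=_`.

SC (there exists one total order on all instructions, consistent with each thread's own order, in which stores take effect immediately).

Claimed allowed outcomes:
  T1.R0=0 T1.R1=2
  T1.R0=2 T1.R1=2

outcome vector order: (T1.R0,T1.R1)
under SC → 00; 02; 22
SC∖claimed = {00}

missing: T1.R0=0 T1.R1=0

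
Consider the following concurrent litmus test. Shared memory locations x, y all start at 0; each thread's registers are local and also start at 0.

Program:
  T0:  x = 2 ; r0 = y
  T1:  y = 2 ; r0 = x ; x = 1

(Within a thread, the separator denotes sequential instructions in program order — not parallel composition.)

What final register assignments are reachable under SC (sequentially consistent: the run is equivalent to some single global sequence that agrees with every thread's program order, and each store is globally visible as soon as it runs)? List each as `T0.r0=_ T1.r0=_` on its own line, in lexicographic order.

T0.r0=0 T1.r0=2
T0.r0=2 T1.r0=0
T0.r0=2 T1.r0=2

outcome vector order: (T0.r0,T1.r0)
|SC outcomes| = 3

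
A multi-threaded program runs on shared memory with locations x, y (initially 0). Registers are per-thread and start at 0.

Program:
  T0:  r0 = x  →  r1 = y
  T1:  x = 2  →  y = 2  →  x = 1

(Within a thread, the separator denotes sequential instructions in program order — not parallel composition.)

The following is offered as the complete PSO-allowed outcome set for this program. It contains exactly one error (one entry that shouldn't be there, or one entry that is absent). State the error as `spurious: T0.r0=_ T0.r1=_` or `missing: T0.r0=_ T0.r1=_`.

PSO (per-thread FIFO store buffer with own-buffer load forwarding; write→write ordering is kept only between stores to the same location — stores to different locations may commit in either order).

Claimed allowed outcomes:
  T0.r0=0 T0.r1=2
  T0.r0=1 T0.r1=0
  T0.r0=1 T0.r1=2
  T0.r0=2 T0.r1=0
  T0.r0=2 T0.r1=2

missing: T0.r0=0 T0.r1=0

outcome vector order: (T0.r0,T0.r1)
PSO (6): 00, 02, 10, 12, 20, 22
PSO∖claimed = {00}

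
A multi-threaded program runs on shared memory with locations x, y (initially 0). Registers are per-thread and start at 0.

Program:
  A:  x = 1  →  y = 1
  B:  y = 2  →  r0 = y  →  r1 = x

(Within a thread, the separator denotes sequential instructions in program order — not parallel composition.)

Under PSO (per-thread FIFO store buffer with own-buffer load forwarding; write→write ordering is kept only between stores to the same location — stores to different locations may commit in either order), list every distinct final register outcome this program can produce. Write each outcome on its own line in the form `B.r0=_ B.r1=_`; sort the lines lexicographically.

B.r0=1 B.r1=0
B.r0=1 B.r1=1
B.r0=2 B.r1=0
B.r0=2 B.r1=1

outcome vector order: (B.r0,B.r1)
|PSO outcomes| = 4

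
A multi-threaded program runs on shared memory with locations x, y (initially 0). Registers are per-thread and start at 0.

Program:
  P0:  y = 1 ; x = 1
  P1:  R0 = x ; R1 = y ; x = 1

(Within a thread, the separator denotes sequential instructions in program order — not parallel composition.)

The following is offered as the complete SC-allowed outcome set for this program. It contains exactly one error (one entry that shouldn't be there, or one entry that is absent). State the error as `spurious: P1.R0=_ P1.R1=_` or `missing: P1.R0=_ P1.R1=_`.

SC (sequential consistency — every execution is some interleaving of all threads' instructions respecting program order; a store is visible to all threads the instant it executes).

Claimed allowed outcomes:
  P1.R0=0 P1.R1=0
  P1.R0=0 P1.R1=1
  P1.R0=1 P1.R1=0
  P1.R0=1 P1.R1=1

spurious: P1.R0=1 P1.R1=0

outcome vector order: (P1.R0,P1.R1)
SC (3): 0/0, 0/1, 1/1
claimed∖SC = {1/0}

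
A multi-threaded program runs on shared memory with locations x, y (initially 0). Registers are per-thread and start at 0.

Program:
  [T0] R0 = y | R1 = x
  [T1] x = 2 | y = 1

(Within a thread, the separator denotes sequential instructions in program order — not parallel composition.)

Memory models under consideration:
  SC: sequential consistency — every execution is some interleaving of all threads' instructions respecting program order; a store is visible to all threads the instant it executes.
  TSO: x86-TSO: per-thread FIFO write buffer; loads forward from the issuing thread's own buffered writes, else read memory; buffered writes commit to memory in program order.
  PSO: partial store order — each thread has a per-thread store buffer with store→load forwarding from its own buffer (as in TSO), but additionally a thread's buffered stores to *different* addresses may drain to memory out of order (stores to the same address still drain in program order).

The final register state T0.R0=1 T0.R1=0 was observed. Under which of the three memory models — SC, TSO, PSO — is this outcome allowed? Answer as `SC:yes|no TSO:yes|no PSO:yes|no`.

SC:no TSO:no PSO:yes

outcome vector order: (T0.R0,T0.R1)
under SC → 0/0, 0/2, 1/2
under TSO → 0/0, 0/2, 1/2
under PSO → 0/0, 0/2, 1/0, 1/2
target 1/0 ∈ {PSO}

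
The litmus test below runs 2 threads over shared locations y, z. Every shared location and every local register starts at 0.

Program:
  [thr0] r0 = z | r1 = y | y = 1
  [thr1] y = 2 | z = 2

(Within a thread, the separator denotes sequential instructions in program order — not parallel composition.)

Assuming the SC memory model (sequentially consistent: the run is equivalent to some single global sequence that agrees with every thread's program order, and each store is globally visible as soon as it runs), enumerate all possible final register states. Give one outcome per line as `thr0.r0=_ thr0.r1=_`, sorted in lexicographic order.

outcome vector order: (thr0.r0,thr0.r1)
|SC outcomes| = 3

thr0.r0=0 thr0.r1=0
thr0.r0=0 thr0.r1=2
thr0.r0=2 thr0.r1=2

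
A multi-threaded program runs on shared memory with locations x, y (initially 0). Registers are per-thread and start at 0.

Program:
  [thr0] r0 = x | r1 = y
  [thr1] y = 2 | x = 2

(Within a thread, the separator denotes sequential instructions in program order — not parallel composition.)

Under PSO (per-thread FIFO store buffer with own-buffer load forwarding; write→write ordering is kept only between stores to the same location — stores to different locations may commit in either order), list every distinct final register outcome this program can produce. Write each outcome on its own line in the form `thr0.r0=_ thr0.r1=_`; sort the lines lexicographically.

thr0.r0=0 thr0.r1=0
thr0.r0=0 thr0.r1=2
thr0.r0=2 thr0.r1=0
thr0.r0=2 thr0.r1=2

outcome vector order: (thr0.r0,thr0.r1)
|PSO outcomes| = 4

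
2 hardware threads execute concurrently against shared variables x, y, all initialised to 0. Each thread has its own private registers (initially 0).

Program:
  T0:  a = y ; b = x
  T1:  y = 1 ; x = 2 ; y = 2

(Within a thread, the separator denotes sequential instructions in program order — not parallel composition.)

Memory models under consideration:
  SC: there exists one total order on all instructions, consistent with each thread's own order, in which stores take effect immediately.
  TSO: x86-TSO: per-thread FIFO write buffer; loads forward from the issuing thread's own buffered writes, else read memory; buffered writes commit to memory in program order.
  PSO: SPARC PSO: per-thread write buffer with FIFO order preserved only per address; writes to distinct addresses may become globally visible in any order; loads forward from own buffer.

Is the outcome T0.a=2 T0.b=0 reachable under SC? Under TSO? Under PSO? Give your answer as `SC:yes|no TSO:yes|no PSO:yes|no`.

outcome vector order: (T0.a,T0.b)
SC: 5 outcomes — {0/0, 0/2, 1/0, 1/2, 2/2}
TSO: 5 outcomes — {0/0, 0/2, 1/0, 1/2, 2/2}
PSO: 6 outcomes — {0/0, 0/2, 1/0, 1/2, 2/0, 2/2}
target 2/0 ∈ {PSO}

SC:no TSO:no PSO:yes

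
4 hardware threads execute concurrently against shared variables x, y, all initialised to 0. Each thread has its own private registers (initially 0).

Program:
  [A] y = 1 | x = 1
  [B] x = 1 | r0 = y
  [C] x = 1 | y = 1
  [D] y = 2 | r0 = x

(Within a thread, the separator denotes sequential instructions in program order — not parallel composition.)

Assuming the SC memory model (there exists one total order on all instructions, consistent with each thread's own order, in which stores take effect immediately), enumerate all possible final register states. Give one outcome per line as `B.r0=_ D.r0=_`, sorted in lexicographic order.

outcome vector order: (B.r0,D.r0)
|SC outcomes| = 5

B.r0=0 D.r0=1
B.r0=1 D.r0=0
B.r0=1 D.r0=1
B.r0=2 D.r0=0
B.r0=2 D.r0=1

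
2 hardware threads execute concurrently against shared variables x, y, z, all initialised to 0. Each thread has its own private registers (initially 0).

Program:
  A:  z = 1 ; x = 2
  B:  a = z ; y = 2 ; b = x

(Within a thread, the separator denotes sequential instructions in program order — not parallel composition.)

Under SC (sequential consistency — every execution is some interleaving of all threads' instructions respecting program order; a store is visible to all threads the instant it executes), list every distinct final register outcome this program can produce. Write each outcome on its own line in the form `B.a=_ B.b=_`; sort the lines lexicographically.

B.a=0 B.b=0
B.a=0 B.b=2
B.a=1 B.b=0
B.a=1 B.b=2

outcome vector order: (B.a,B.b)
|SC outcomes| = 4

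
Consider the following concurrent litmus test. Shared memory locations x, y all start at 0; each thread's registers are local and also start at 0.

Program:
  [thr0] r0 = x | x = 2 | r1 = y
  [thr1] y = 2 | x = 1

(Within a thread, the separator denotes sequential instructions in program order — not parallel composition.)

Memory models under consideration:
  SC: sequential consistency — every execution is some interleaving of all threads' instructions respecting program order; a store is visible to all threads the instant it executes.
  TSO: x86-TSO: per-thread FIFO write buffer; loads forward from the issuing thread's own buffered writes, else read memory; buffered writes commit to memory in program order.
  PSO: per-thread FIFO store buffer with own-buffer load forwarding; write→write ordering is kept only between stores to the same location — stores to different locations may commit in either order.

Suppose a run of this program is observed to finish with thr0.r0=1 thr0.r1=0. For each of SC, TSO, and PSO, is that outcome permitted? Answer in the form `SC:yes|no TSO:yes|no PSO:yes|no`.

outcome vector order: (thr0.r0,thr0.r1)
SC: 3 outcomes — {<0 0> <0 2> <1 2>}
TSO: 3 outcomes — {<0 0> <0 2> <1 2>}
PSO: 4 outcomes — {<0 0> <0 2> <1 0> <1 2>}
target <1 0> ∈ {PSO}

SC:no TSO:no PSO:yes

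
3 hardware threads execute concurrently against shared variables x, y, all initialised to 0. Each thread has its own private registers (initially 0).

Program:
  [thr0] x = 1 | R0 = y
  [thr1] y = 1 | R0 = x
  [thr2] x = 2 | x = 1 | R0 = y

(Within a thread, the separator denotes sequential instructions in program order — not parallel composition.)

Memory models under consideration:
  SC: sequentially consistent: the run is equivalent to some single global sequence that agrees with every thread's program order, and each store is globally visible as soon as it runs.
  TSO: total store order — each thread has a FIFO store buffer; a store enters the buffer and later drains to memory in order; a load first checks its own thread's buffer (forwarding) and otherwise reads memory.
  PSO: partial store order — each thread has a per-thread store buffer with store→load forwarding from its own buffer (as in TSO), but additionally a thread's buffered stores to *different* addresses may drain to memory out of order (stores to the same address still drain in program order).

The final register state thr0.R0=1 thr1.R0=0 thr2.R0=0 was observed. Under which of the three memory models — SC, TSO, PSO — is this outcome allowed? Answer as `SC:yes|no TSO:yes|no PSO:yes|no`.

SC:no TSO:yes PSO:yes

outcome vector order: (thr0.R0,thr1.R0,thr2.R0)
under SC → <0 1 0>; <0 1 1>; <0 2 1>; <1 0 1>; <1 1 0>; <1 1 1>; <1 2 1>
under TSO → <0 0 0>; <0 0 1>; <0 1 0>; <0 1 1>; <0 2 0>; <0 2 1>; <1 0 0>; <1 0 1>; <1 1 0>; <1 1 1>; <1 2 0>; <1 2 1>
under PSO → <0 0 0>; <0 0 1>; <0 1 0>; <0 1 1>; <0 2 0>; <0 2 1>; <1 0 0>; <1 0 1>; <1 1 0>; <1 1 1>; <1 2 0>; <1 2 1>
target <1 0 0> ∈ {TSO,PSO}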